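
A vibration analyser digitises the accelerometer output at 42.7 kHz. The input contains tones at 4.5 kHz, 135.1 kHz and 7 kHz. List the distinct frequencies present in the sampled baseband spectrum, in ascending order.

fs/2 = 21.35 kHz.
4.5 kHz ≤ fs/2 = 21.35 kHz, passes unchanged.
135.1 kHz mod fs = 7 kHz.
7 kHz ≤ fs/2 = 21.35 kHz, appears at 7 kHz.
7 kHz ≤ fs/2 = 21.35 kHz, passes unchanged.
Distinct values: {4.5 kHz, 7 kHz}.

4.5 kHz, 7 kHz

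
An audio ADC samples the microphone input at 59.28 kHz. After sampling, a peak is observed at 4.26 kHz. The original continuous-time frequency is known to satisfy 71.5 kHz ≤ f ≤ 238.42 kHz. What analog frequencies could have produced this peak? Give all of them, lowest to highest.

114.3 kHz, 122.82 kHz, 173.58 kHz, 182.1 kHz, 232.86 kHz

Frequencies that alias to 4.26 kHz are k·fs ± 4.26 kHz for integer k ≥ 0.
k=0: 4.26 kHz.
k=1: 55.02 kHz, 63.54 kHz.
k=2: 114.3 kHz, 122.82 kHz.
k=3: 173.58 kHz, 182.1 kHz.
k=4: 232.86 kHz, 241.38 kHz.
k=5: 292.14 kHz, 300.66 kHz.
Within [71.5 kHz, 238.42 kHz]: 114.3 kHz, 122.82 kHz, 173.58 kHz, 182.1 kHz, 232.86 kHz.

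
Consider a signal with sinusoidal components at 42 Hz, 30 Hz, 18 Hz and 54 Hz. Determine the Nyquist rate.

108 Hz

Highest-frequency component: 54 Hz.
Nyquist rate = 2 × 54 Hz = 108 Hz.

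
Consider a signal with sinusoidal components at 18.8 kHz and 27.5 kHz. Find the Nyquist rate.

Highest-frequency component: 27.5 kHz.
Nyquist rate = 2 × 27.5 kHz = 55 kHz.

55 kHz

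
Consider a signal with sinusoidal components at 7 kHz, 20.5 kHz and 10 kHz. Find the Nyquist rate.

41 kHz

Highest-frequency component: 20.5 kHz.
Nyquist rate = 2 × 20.5 kHz = 41 kHz.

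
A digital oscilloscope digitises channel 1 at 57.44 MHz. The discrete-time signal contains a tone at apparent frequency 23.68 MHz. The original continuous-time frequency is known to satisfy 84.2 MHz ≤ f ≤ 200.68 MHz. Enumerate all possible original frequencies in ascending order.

91.2 MHz, 138.56 MHz, 148.64 MHz, 196 MHz

Frequencies that alias to 23.68 MHz are k·fs ± 23.68 MHz for integer k ≥ 0.
k=0: 23.68 MHz.
k=1: 33.76 MHz, 81.12 MHz.
k=2: 91.2 MHz, 138.56 MHz.
k=3: 148.64 MHz, 196 MHz.
k=4: 206.08 MHz, 253.44 MHz.
Within [84.2 MHz, 200.68 MHz]: 91.2 MHz, 138.56 MHz, 148.64 MHz, 196 MHz.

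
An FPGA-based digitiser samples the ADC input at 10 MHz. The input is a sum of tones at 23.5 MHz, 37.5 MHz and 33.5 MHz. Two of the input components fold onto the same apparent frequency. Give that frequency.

3.5 MHz

fs/2 = 5 MHz.
23.5 MHz mod fs = 3.5 MHz.
3.5 MHz ≤ fs/2 = 5 MHz, appears at 3.5 MHz.
37.5 MHz mod fs = 7.5 MHz.
7.5 MHz > fs/2 = 5 MHz, folds to fs − 7.5 MHz = 2.5 MHz.
33.5 MHz mod fs = 3.5 MHz.
3.5 MHz ≤ fs/2 = 5 MHz, appears at 3.5 MHz.
23.5 MHz and 33.5 MHz both map to 3.5 MHz.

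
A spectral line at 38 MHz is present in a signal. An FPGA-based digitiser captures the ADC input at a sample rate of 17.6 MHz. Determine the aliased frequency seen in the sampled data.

2.8 MHz

38 MHz mod fs = 2.8 MHz.
2.8 MHz ≤ fs/2 = 8.8 MHz, appears at 2.8 MHz.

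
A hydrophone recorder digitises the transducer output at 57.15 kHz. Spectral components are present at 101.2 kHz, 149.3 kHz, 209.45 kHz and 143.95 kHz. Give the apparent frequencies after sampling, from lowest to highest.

fs/2 = 28.575 kHz.
101.2 kHz mod fs = 44.05 kHz.
44.05 kHz > fs/2 = 28.575 kHz, folds to fs − 44.05 kHz = 13.1 kHz.
149.3 kHz mod fs = 35 kHz.
35 kHz > fs/2 = 28.575 kHz, folds to fs − 35 kHz = 22.15 kHz.
209.45 kHz mod fs = 38 kHz.
38 kHz > fs/2 = 28.575 kHz, folds to fs − 38 kHz = 19.15 kHz.
143.95 kHz mod fs = 29.65 kHz.
29.65 kHz > fs/2 = 28.575 kHz, folds to fs − 29.65 kHz = 27.5 kHz.
Distinct values: {13.1 kHz, 19.15 kHz, 22.15 kHz, 27.5 kHz}.

13.1 kHz, 19.15 kHz, 22.15 kHz, 27.5 kHz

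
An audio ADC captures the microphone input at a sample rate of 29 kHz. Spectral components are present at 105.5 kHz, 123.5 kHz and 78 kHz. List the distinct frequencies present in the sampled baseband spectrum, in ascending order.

7.5 kHz, 9 kHz, 10.5 kHz

fs/2 = 14.5 kHz.
105.5 kHz mod fs = 18.5 kHz.
18.5 kHz > fs/2 = 14.5 kHz, folds to fs − 18.5 kHz = 10.5 kHz.
123.5 kHz mod fs = 7.5 kHz.
7.5 kHz ≤ fs/2 = 14.5 kHz, appears at 7.5 kHz.
78 kHz mod fs = 20 kHz.
20 kHz > fs/2 = 14.5 kHz, folds to fs − 20 kHz = 9 kHz.
Distinct values: {7.5 kHz, 9 kHz, 10.5 kHz}.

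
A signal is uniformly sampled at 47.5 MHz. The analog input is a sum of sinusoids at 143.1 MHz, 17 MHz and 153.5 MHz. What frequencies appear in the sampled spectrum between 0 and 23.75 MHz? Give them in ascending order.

fs/2 = 23.75 MHz.
143.1 MHz mod fs = 0.6 MHz.
0.6 MHz ≤ fs/2 = 23.75 MHz, appears at 0.6 MHz.
17 MHz ≤ fs/2 = 23.75 MHz, passes unchanged.
153.5 MHz mod fs = 11 MHz.
11 MHz ≤ fs/2 = 23.75 MHz, appears at 11 MHz.
Distinct values: {0.6 MHz, 11 MHz, 17 MHz}.

0.6 MHz, 11 MHz, 17 MHz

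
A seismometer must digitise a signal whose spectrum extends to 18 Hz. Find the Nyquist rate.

36 Hz

Nyquist rate = 2 × 18 Hz = 36 Hz.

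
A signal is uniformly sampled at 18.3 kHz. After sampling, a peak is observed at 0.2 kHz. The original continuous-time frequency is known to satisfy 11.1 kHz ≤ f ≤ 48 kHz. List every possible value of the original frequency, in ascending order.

Frequencies that alias to 0.2 kHz are k·fs ± 0.2 kHz for integer k ≥ 0.
k=0: 0.2 kHz.
k=1: 18.1 kHz, 18.5 kHz.
k=2: 36.4 kHz, 36.8 kHz.
k=3: 54.7 kHz, 55.1 kHz.
Within [11.1 kHz, 48 kHz]: 18.1 kHz, 18.5 kHz, 36.4 kHz, 36.8 kHz.

18.1 kHz, 18.5 kHz, 36.4 kHz, 36.8 kHz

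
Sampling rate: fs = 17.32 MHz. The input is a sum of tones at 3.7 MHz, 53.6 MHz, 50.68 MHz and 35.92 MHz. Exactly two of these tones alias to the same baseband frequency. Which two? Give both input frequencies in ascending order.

35.92 MHz, 50.68 MHz

fs/2 = 8.66 MHz.
3.7 MHz ≤ fs/2 = 8.66 MHz, passes unchanged.
53.6 MHz mod fs = 1.64 MHz.
1.64 MHz ≤ fs/2 = 8.66 MHz, appears at 1.64 MHz.
50.68 MHz mod fs = 16.04 MHz.
16.04 MHz > fs/2 = 8.66 MHz, folds to fs − 16.04 MHz = 1.28 MHz.
35.92 MHz mod fs = 1.28 MHz.
1.28 MHz ≤ fs/2 = 8.66 MHz, appears at 1.28 MHz.
35.92 MHz and 50.68 MHz both map to 1.28 MHz.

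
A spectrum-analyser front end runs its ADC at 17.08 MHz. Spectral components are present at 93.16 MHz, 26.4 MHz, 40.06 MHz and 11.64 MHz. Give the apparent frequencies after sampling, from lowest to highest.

fs/2 = 8.54 MHz.
93.16 MHz mod fs = 7.76 MHz.
7.76 MHz ≤ fs/2 = 8.54 MHz, appears at 7.76 MHz.
26.4 MHz mod fs = 9.32 MHz.
9.32 MHz > fs/2 = 8.54 MHz, folds to fs − 9.32 MHz = 7.76 MHz.
40.06 MHz mod fs = 5.9 MHz.
5.9 MHz ≤ fs/2 = 8.54 MHz, appears at 5.9 MHz.
11.64 MHz > fs/2 = 8.54 MHz, folds to fs − 11.64 MHz = 5.44 MHz.
Distinct values: {5.44 MHz, 5.9 MHz, 7.76 MHz}.

5.44 MHz, 5.9 MHz, 7.76 MHz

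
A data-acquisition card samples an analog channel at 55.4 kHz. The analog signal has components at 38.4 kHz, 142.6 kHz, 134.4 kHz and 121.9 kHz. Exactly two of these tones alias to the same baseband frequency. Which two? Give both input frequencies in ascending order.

134.4 kHz, 142.6 kHz

fs/2 = 27.7 kHz.
38.4 kHz > fs/2 = 27.7 kHz, folds to fs − 38.4 kHz = 17 kHz.
142.6 kHz mod fs = 31.8 kHz.
31.8 kHz > fs/2 = 27.7 kHz, folds to fs − 31.8 kHz = 23.6 kHz.
134.4 kHz mod fs = 23.6 kHz.
23.6 kHz ≤ fs/2 = 27.7 kHz, appears at 23.6 kHz.
121.9 kHz mod fs = 11.1 kHz.
11.1 kHz ≤ fs/2 = 27.7 kHz, appears at 11.1 kHz.
134.4 kHz and 142.6 kHz both map to 23.6 kHz.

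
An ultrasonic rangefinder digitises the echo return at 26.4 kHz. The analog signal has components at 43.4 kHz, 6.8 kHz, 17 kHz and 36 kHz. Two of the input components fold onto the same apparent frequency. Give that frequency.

fs/2 = 13.2 kHz.
43.4 kHz mod fs = 17 kHz.
17 kHz > fs/2 = 13.2 kHz, folds to fs − 17 kHz = 9.4 kHz.
6.8 kHz ≤ fs/2 = 13.2 kHz, passes unchanged.
17 kHz > fs/2 = 13.2 kHz, folds to fs − 17 kHz = 9.4 kHz.
36 kHz mod fs = 9.6 kHz.
9.6 kHz ≤ fs/2 = 13.2 kHz, appears at 9.6 kHz.
17 kHz and 43.4 kHz both map to 9.4 kHz.

9.4 kHz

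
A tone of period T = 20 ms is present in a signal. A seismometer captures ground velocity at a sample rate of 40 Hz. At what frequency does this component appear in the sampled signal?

T = 20 ms → f = 1/T = 50 Hz.
50 Hz mod fs = 10 Hz.
10 Hz ≤ fs/2 = 20 Hz, appears at 10 Hz.

10 Hz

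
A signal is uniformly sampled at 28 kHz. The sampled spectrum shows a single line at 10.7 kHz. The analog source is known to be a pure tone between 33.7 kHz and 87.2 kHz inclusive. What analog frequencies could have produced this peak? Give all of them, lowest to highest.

38.7 kHz, 45.3 kHz, 66.7 kHz, 73.3 kHz

Frequencies that alias to 10.7 kHz are k·fs ± 10.7 kHz for integer k ≥ 0.
k=0: 10.7 kHz.
k=1: 17.3 kHz, 38.7 kHz.
k=2: 45.3 kHz, 66.7 kHz.
k=3: 73.3 kHz, 94.7 kHz.
k=4: 101.3 kHz, 122.7 kHz.
Within [33.7 kHz, 87.2 kHz]: 38.7 kHz, 45.3 kHz, 66.7 kHz, 73.3 kHz.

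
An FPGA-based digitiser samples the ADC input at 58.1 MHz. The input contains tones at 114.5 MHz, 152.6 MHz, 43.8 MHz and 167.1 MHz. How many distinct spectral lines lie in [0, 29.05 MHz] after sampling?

4

fs/2 = 29.05 MHz.
114.5 MHz mod fs = 56.4 MHz.
56.4 MHz > fs/2 = 29.05 MHz, folds to fs − 56.4 MHz = 1.7 MHz.
152.6 MHz mod fs = 36.4 MHz.
36.4 MHz > fs/2 = 29.05 MHz, folds to fs − 36.4 MHz = 21.7 MHz.
43.8 MHz > fs/2 = 29.05 MHz, folds to fs − 43.8 MHz = 14.3 MHz.
167.1 MHz mod fs = 50.9 MHz.
50.9 MHz > fs/2 = 29.05 MHz, folds to fs − 50.9 MHz = 7.2 MHz.
Distinct values: {1.7 MHz, 7.2 MHz, 14.3 MHz, 21.7 MHz} → 4.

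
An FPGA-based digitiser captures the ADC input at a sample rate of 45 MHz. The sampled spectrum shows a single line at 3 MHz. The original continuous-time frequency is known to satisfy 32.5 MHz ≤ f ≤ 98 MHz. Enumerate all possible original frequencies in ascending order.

42 MHz, 48 MHz, 87 MHz, 93 MHz

Frequencies that alias to 3 MHz are k·fs ± 3 MHz for integer k ≥ 0.
k=0: 3 MHz.
k=1: 42 MHz, 48 MHz.
k=2: 87 MHz, 93 MHz.
k=3: 132 MHz, 138 MHz.
Within [32.5 MHz, 98 MHz]: 42 MHz, 48 MHz, 87 MHz, 93 MHz.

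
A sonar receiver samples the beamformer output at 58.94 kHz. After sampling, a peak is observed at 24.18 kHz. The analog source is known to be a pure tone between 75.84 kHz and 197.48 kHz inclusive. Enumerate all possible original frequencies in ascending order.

83.12 kHz, 93.7 kHz, 142.06 kHz, 152.64 kHz

Frequencies that alias to 24.18 kHz are k·fs ± 24.18 kHz for integer k ≥ 0.
k=0: 24.18 kHz.
k=1: 34.76 kHz, 83.12 kHz.
k=2: 93.7 kHz, 142.06 kHz.
k=3: 152.64 kHz, 201 kHz.
k=4: 211.58 kHz, 259.94 kHz.
Within [75.84 kHz, 197.48 kHz]: 83.12 kHz, 93.7 kHz, 142.06 kHz, 152.64 kHz.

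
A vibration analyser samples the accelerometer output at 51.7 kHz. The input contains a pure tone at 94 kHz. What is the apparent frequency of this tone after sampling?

94 kHz mod fs = 42.3 kHz.
42.3 kHz > fs/2 = 25.85 kHz, folds to fs − 42.3 kHz = 9.4 kHz.

9.4 kHz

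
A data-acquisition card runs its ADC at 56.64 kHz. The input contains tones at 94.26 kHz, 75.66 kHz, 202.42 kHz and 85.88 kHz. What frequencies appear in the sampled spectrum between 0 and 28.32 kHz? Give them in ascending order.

fs/2 = 28.32 kHz.
94.26 kHz mod fs = 37.62 kHz.
37.62 kHz > fs/2 = 28.32 kHz, folds to fs − 37.62 kHz = 19.02 kHz.
75.66 kHz mod fs = 19.02 kHz.
19.02 kHz ≤ fs/2 = 28.32 kHz, appears at 19.02 kHz.
202.42 kHz mod fs = 32.5 kHz.
32.5 kHz > fs/2 = 28.32 kHz, folds to fs − 32.5 kHz = 24.14 kHz.
85.88 kHz mod fs = 29.24 kHz.
29.24 kHz > fs/2 = 28.32 kHz, folds to fs − 29.24 kHz = 27.4 kHz.
Distinct values: {19.02 kHz, 24.14 kHz, 27.4 kHz}.

19.02 kHz, 24.14 kHz, 27.4 kHz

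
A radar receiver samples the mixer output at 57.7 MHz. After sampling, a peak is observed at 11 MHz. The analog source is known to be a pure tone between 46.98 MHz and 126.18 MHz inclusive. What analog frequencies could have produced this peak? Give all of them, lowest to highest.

Frequencies that alias to 11 MHz are k·fs ± 11 MHz for integer k ≥ 0.
k=0: 11 MHz.
k=1: 46.7 MHz, 68.7 MHz.
k=2: 104.4 MHz, 126.4 MHz.
k=3: 162.1 MHz, 184.1 MHz.
Within [46.98 MHz, 126.18 MHz]: 68.7 MHz, 104.4 MHz.

68.7 MHz, 104.4 MHz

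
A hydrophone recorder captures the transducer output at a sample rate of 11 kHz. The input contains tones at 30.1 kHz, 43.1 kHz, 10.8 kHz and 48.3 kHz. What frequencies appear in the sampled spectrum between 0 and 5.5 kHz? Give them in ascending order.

fs/2 = 5.5 kHz.
30.1 kHz mod fs = 8.1 kHz.
8.1 kHz > fs/2 = 5.5 kHz, folds to fs − 8.1 kHz = 2.9 kHz.
43.1 kHz mod fs = 10.1 kHz.
10.1 kHz > fs/2 = 5.5 kHz, folds to fs − 10.1 kHz = 0.9 kHz.
10.8 kHz > fs/2 = 5.5 kHz, folds to fs − 10.8 kHz = 0.2 kHz.
48.3 kHz mod fs = 4.3 kHz.
4.3 kHz ≤ fs/2 = 5.5 kHz, appears at 4.3 kHz.
Distinct values: {0.2 kHz, 0.9 kHz, 2.9 kHz, 4.3 kHz}.

0.2 kHz, 0.9 kHz, 2.9 kHz, 4.3 kHz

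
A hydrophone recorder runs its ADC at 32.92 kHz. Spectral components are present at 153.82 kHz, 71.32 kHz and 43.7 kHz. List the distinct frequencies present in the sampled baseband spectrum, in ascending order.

5.48 kHz, 10.78 kHz

fs/2 = 16.46 kHz.
153.82 kHz mod fs = 22.14 kHz.
22.14 kHz > fs/2 = 16.46 kHz, folds to fs − 22.14 kHz = 10.78 kHz.
71.32 kHz mod fs = 5.48 kHz.
5.48 kHz ≤ fs/2 = 16.46 kHz, appears at 5.48 kHz.
43.7 kHz mod fs = 10.78 kHz.
10.78 kHz ≤ fs/2 = 16.46 kHz, appears at 10.78 kHz.
Distinct values: {5.48 kHz, 10.78 kHz}.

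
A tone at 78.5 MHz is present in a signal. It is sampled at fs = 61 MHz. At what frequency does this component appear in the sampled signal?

78.5 MHz mod fs = 17.5 MHz.
17.5 MHz ≤ fs/2 = 30.5 MHz, appears at 17.5 MHz.

17.5 MHz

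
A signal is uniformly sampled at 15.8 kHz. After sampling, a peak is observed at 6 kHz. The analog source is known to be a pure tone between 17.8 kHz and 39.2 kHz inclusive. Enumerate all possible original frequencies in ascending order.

21.8 kHz, 25.6 kHz, 37.6 kHz

Frequencies that alias to 6 kHz are k·fs ± 6 kHz for integer k ≥ 0.
k=0: 6 kHz.
k=1: 9.8 kHz, 21.8 kHz.
k=2: 25.6 kHz, 37.6 kHz.
k=3: 41.4 kHz, 53.4 kHz.
Within [17.8 kHz, 39.2 kHz]: 21.8 kHz, 25.6 kHz, 37.6 kHz.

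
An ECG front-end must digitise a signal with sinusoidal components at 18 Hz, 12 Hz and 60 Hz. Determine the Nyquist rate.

120 Hz

Highest-frequency component: 60 Hz.
Nyquist rate = 2 × 60 Hz = 120 Hz.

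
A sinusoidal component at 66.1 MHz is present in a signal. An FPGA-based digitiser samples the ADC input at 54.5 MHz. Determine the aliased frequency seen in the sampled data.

11.6 MHz

66.1 MHz mod fs = 11.6 MHz.
11.6 MHz ≤ fs/2 = 27.25 MHz, appears at 11.6 MHz.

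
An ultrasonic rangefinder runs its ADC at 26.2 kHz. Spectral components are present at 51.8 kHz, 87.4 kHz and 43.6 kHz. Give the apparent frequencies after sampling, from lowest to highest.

fs/2 = 13.1 kHz.
51.8 kHz mod fs = 25.6 kHz.
25.6 kHz > fs/2 = 13.1 kHz, folds to fs − 25.6 kHz = 0.6 kHz.
87.4 kHz mod fs = 8.8 kHz.
8.8 kHz ≤ fs/2 = 13.1 kHz, appears at 8.8 kHz.
43.6 kHz mod fs = 17.4 kHz.
17.4 kHz > fs/2 = 13.1 kHz, folds to fs − 17.4 kHz = 8.8 kHz.
Distinct values: {0.6 kHz, 8.8 kHz}.

0.6 kHz, 8.8 kHz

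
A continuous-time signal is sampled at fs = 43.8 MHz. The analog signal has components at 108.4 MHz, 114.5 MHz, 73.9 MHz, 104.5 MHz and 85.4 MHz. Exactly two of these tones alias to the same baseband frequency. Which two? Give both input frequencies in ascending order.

104.5 MHz, 114.5 MHz

fs/2 = 21.9 MHz.
108.4 MHz mod fs = 20.8 MHz.
20.8 MHz ≤ fs/2 = 21.9 MHz, appears at 20.8 MHz.
114.5 MHz mod fs = 26.9 MHz.
26.9 MHz > fs/2 = 21.9 MHz, folds to fs − 26.9 MHz = 16.9 MHz.
73.9 MHz mod fs = 30.1 MHz.
30.1 MHz > fs/2 = 21.9 MHz, folds to fs − 30.1 MHz = 13.7 MHz.
104.5 MHz mod fs = 16.9 MHz.
16.9 MHz ≤ fs/2 = 21.9 MHz, appears at 16.9 MHz.
85.4 MHz mod fs = 41.6 MHz.
41.6 MHz > fs/2 = 21.9 MHz, folds to fs − 41.6 MHz = 2.2 MHz.
104.5 MHz and 114.5 MHz both map to 16.9 MHz.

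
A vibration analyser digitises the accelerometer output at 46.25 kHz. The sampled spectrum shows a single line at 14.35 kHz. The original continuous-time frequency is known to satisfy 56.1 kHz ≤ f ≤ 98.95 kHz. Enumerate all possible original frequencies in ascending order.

60.6 kHz, 78.15 kHz

Frequencies that alias to 14.35 kHz are k·fs ± 14.35 kHz for integer k ≥ 0.
k=0: 14.35 kHz.
k=1: 31.9 kHz, 60.6 kHz.
k=2: 78.15 kHz, 106.85 kHz.
k=3: 124.4 kHz, 153.1 kHz.
Within [56.1 kHz, 98.95 kHz]: 60.6 kHz, 78.15 kHz.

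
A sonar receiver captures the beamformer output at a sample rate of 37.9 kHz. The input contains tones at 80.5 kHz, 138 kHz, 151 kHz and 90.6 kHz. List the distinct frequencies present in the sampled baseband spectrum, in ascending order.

0.6 kHz, 4.7 kHz, 13.6 kHz, 14.8 kHz

fs/2 = 18.95 kHz.
80.5 kHz mod fs = 4.7 kHz.
4.7 kHz ≤ fs/2 = 18.95 kHz, appears at 4.7 kHz.
138 kHz mod fs = 24.3 kHz.
24.3 kHz > fs/2 = 18.95 kHz, folds to fs − 24.3 kHz = 13.6 kHz.
151 kHz mod fs = 37.3 kHz.
37.3 kHz > fs/2 = 18.95 kHz, folds to fs − 37.3 kHz = 0.6 kHz.
90.6 kHz mod fs = 14.8 kHz.
14.8 kHz ≤ fs/2 = 18.95 kHz, appears at 14.8 kHz.
Distinct values: {0.6 kHz, 4.7 kHz, 13.6 kHz, 14.8 kHz}.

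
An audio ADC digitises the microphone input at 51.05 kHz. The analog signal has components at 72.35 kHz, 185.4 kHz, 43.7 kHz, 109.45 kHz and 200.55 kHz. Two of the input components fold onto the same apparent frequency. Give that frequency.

fs/2 = 25.525 kHz.
72.35 kHz mod fs = 21.3 kHz.
21.3 kHz ≤ fs/2 = 25.525 kHz, appears at 21.3 kHz.
185.4 kHz mod fs = 32.25 kHz.
32.25 kHz > fs/2 = 25.525 kHz, folds to fs − 32.25 kHz = 18.8 kHz.
43.7 kHz > fs/2 = 25.525 kHz, folds to fs − 43.7 kHz = 7.35 kHz.
109.45 kHz mod fs = 7.35 kHz.
7.35 kHz ≤ fs/2 = 25.525 kHz, appears at 7.35 kHz.
200.55 kHz mod fs = 47.4 kHz.
47.4 kHz > fs/2 = 25.525 kHz, folds to fs − 47.4 kHz = 3.65 kHz.
43.7 kHz and 109.45 kHz both map to 7.35 kHz.

7.35 kHz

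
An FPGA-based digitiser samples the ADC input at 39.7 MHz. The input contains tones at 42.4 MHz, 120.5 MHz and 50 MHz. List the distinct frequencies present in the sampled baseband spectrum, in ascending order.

1.4 MHz, 2.7 MHz, 10.3 MHz

fs/2 = 19.85 MHz.
42.4 MHz mod fs = 2.7 MHz.
2.7 MHz ≤ fs/2 = 19.85 MHz, appears at 2.7 MHz.
120.5 MHz mod fs = 1.4 MHz.
1.4 MHz ≤ fs/2 = 19.85 MHz, appears at 1.4 MHz.
50 MHz mod fs = 10.3 MHz.
10.3 MHz ≤ fs/2 = 19.85 MHz, appears at 10.3 MHz.
Distinct values: {1.4 MHz, 2.7 MHz, 10.3 MHz}.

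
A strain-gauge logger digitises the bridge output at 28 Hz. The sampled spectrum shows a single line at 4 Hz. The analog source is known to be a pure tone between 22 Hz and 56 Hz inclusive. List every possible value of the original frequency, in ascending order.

24 Hz, 32 Hz, 52 Hz

Frequencies that alias to 4 Hz are k·fs ± 4 Hz for integer k ≥ 0.
k=0: 4 Hz.
k=1: 24 Hz, 32 Hz.
k=2: 52 Hz, 60 Hz.
k=3: 80 Hz, 88 Hz.
Within [22 Hz, 56 Hz]: 24 Hz, 32 Hz, 52 Hz.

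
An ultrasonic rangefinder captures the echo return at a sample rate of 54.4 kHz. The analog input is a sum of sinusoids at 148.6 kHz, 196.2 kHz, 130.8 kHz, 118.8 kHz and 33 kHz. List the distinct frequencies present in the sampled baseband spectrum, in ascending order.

fs/2 = 27.2 kHz.
148.6 kHz mod fs = 39.8 kHz.
39.8 kHz > fs/2 = 27.2 kHz, folds to fs − 39.8 kHz = 14.6 kHz.
196.2 kHz mod fs = 33 kHz.
33 kHz > fs/2 = 27.2 kHz, folds to fs − 33 kHz = 21.4 kHz.
130.8 kHz mod fs = 22 kHz.
22 kHz ≤ fs/2 = 27.2 kHz, appears at 22 kHz.
118.8 kHz mod fs = 10 kHz.
10 kHz ≤ fs/2 = 27.2 kHz, appears at 10 kHz.
33 kHz > fs/2 = 27.2 kHz, folds to fs − 33 kHz = 21.4 kHz.
Distinct values: {10 kHz, 14.6 kHz, 21.4 kHz, 22 kHz}.

10 kHz, 14.6 kHz, 21.4 kHz, 22 kHz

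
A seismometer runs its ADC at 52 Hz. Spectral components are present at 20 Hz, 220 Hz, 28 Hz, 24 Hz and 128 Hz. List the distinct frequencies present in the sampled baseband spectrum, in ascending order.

12 Hz, 20 Hz, 24 Hz

fs/2 = 26 Hz.
20 Hz ≤ fs/2 = 26 Hz, passes unchanged.
220 Hz mod fs = 12 Hz.
12 Hz ≤ fs/2 = 26 Hz, appears at 12 Hz.
28 Hz > fs/2 = 26 Hz, folds to fs − 28 Hz = 24 Hz.
24 Hz ≤ fs/2 = 26 Hz, passes unchanged.
128 Hz mod fs = 24 Hz.
24 Hz ≤ fs/2 = 26 Hz, appears at 24 Hz.
Distinct values: {12 Hz, 20 Hz, 24 Hz}.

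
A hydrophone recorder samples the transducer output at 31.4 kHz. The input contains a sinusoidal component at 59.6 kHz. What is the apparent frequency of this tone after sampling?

3.2 kHz

59.6 kHz mod fs = 28.2 kHz.
28.2 kHz > fs/2 = 15.7 kHz, folds to fs − 28.2 kHz = 3.2 kHz.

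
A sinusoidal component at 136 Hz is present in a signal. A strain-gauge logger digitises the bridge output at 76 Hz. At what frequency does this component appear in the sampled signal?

136 Hz mod fs = 60 Hz.
60 Hz > fs/2 = 38 Hz, folds to fs − 60 Hz = 16 Hz.

16 Hz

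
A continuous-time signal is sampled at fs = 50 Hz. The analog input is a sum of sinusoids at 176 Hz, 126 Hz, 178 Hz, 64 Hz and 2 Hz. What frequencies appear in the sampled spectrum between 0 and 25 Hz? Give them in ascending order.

fs/2 = 25 Hz.
176 Hz mod fs = 26 Hz.
26 Hz > fs/2 = 25 Hz, folds to fs − 26 Hz = 24 Hz.
126 Hz mod fs = 26 Hz.
26 Hz > fs/2 = 25 Hz, folds to fs − 26 Hz = 24 Hz.
178 Hz mod fs = 28 Hz.
28 Hz > fs/2 = 25 Hz, folds to fs − 28 Hz = 22 Hz.
64 Hz mod fs = 14 Hz.
14 Hz ≤ fs/2 = 25 Hz, appears at 14 Hz.
2 Hz ≤ fs/2 = 25 Hz, passes unchanged.
Distinct values: {2 Hz, 14 Hz, 22 Hz, 24 Hz}.

2 Hz, 14 Hz, 22 Hz, 24 Hz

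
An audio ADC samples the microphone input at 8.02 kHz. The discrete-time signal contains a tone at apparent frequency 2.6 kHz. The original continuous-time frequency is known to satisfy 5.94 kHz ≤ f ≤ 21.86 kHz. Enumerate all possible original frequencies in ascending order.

10.62 kHz, 13.44 kHz, 18.64 kHz, 21.46 kHz

Frequencies that alias to 2.6 kHz are k·fs ± 2.6 kHz for integer k ≥ 0.
k=0: 2.6 kHz.
k=1: 5.42 kHz, 10.62 kHz.
k=2: 13.44 kHz, 18.64 kHz.
k=3: 21.46 kHz, 26.66 kHz.
k=4: 29.48 kHz, 34.68 kHz.
Within [5.94 kHz, 21.86 kHz]: 10.62 kHz, 13.44 kHz, 18.64 kHz, 21.46 kHz.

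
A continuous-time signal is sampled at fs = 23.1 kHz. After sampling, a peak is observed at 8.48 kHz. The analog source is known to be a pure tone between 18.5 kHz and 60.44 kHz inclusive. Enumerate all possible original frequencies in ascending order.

Frequencies that alias to 8.48 kHz are k·fs ± 8.48 kHz for integer k ≥ 0.
k=0: 8.48 kHz.
k=1: 14.62 kHz, 31.58 kHz.
k=2: 37.72 kHz, 54.68 kHz.
k=3: 60.82 kHz, 77.78 kHz.
Within [18.5 kHz, 60.44 kHz]: 31.58 kHz, 37.72 kHz, 54.68 kHz.

31.58 kHz, 37.72 kHz, 54.68 kHz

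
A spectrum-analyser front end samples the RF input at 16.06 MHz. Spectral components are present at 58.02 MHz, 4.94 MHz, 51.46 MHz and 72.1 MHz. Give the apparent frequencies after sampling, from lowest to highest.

3.28 MHz, 4.94 MHz, 6.22 MHz, 7.86 MHz

fs/2 = 8.03 MHz.
58.02 MHz mod fs = 9.84 MHz.
9.84 MHz > fs/2 = 8.03 MHz, folds to fs − 9.84 MHz = 6.22 MHz.
4.94 MHz ≤ fs/2 = 8.03 MHz, passes unchanged.
51.46 MHz mod fs = 3.28 MHz.
3.28 MHz ≤ fs/2 = 8.03 MHz, appears at 3.28 MHz.
72.1 MHz mod fs = 7.86 MHz.
7.86 MHz ≤ fs/2 = 8.03 MHz, appears at 7.86 MHz.
Distinct values: {3.28 MHz, 4.94 MHz, 6.22 MHz, 7.86 MHz}.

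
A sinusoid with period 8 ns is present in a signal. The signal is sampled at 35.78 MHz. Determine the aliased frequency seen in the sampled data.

T = 8 ns → f = 1/T = 125 MHz.
125 MHz mod fs = 17.66 MHz.
17.66 MHz ≤ fs/2 = 17.89 MHz, appears at 17.66 MHz.

17.66 MHz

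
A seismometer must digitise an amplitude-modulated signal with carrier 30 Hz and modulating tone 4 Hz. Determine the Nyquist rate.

68 Hz

AM sidebands sit at fc ± fm = 26 Hz and 34 Hz.
Highest-frequency component: 34 Hz.
Nyquist rate = 2 × 34 Hz = 68 Hz.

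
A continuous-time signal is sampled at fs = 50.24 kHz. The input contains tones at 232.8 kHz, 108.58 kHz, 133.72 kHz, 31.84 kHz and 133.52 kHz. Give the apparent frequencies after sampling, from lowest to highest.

8.1 kHz, 17 kHz, 17.2 kHz, 18.4 kHz

fs/2 = 25.12 kHz.
232.8 kHz mod fs = 31.84 kHz.
31.84 kHz > fs/2 = 25.12 kHz, folds to fs − 31.84 kHz = 18.4 kHz.
108.58 kHz mod fs = 8.1 kHz.
8.1 kHz ≤ fs/2 = 25.12 kHz, appears at 8.1 kHz.
133.72 kHz mod fs = 33.24 kHz.
33.24 kHz > fs/2 = 25.12 kHz, folds to fs − 33.24 kHz = 17 kHz.
31.84 kHz > fs/2 = 25.12 kHz, folds to fs − 31.84 kHz = 18.4 kHz.
133.52 kHz mod fs = 33.04 kHz.
33.04 kHz > fs/2 = 25.12 kHz, folds to fs − 33.04 kHz = 17.2 kHz.
Distinct values: {8.1 kHz, 17 kHz, 17.2 kHz, 18.4 kHz}.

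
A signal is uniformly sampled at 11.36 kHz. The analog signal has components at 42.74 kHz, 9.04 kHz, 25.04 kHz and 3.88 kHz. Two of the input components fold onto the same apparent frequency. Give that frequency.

fs/2 = 5.68 kHz.
42.74 kHz mod fs = 8.66 kHz.
8.66 kHz > fs/2 = 5.68 kHz, folds to fs − 8.66 kHz = 2.7 kHz.
9.04 kHz > fs/2 = 5.68 kHz, folds to fs − 9.04 kHz = 2.32 kHz.
25.04 kHz mod fs = 2.32 kHz.
2.32 kHz ≤ fs/2 = 5.68 kHz, appears at 2.32 kHz.
3.88 kHz ≤ fs/2 = 5.68 kHz, passes unchanged.
9.04 kHz and 25.04 kHz both map to 2.32 kHz.

2.32 kHz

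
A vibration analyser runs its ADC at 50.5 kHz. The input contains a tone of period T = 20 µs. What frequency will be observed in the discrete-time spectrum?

0.5 kHz

T = 20 µs → f = 1/T = 50 kHz.
50 kHz > fs/2 = 25.25 kHz, folds to fs − 50 kHz = 0.5 kHz.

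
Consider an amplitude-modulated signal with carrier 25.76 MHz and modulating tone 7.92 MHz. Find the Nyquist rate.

67.36 MHz

AM sidebands sit at fc ± fm = 17.84 MHz and 33.68 MHz.
Highest-frequency component: 33.68 MHz.
Nyquist rate = 2 × 33.68 MHz = 67.36 MHz.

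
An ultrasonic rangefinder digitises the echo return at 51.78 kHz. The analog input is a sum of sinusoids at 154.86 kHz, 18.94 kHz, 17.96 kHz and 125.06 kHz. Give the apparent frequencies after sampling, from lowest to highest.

0.48 kHz, 17.96 kHz, 18.94 kHz, 21.5 kHz

fs/2 = 25.89 kHz.
154.86 kHz mod fs = 51.3 kHz.
51.3 kHz > fs/2 = 25.89 kHz, folds to fs − 51.3 kHz = 0.48 kHz.
18.94 kHz ≤ fs/2 = 25.89 kHz, passes unchanged.
17.96 kHz ≤ fs/2 = 25.89 kHz, passes unchanged.
125.06 kHz mod fs = 21.5 kHz.
21.5 kHz ≤ fs/2 = 25.89 kHz, appears at 21.5 kHz.
Distinct values: {0.48 kHz, 17.96 kHz, 18.94 kHz, 21.5 kHz}.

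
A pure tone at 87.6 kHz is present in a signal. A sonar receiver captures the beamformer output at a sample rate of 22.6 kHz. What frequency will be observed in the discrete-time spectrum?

2.8 kHz

87.6 kHz mod fs = 19.8 kHz.
19.8 kHz > fs/2 = 11.3 kHz, folds to fs − 19.8 kHz = 2.8 kHz.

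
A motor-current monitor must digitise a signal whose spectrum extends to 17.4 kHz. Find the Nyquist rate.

34.8 kHz

Nyquist rate = 2 × 17.4 kHz = 34.8 kHz.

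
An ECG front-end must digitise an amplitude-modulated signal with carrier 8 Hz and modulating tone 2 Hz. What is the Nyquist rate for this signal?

AM sidebands sit at fc ± fm = 6 Hz and 10 Hz.
Highest-frequency component: 10 Hz.
Nyquist rate = 2 × 10 Hz = 20 Hz.

20 Hz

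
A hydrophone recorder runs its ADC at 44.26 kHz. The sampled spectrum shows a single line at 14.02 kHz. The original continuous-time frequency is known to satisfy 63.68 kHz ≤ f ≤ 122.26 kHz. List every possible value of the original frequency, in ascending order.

74.5 kHz, 102.54 kHz, 118.76 kHz

Frequencies that alias to 14.02 kHz are k·fs ± 14.02 kHz for integer k ≥ 0.
k=0: 14.02 kHz.
k=1: 30.24 kHz, 58.28 kHz.
k=2: 74.5 kHz, 102.54 kHz.
k=3: 118.76 kHz, 146.8 kHz.
k=4: 163.02 kHz, 191.06 kHz.
Within [63.68 kHz, 122.26 kHz]: 74.5 kHz, 102.54 kHz, 118.76 kHz.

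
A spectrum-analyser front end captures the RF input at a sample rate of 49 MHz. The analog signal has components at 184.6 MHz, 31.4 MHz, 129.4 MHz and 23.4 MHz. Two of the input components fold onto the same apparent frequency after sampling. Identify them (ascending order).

31.4 MHz, 129.4 MHz

fs/2 = 24.5 MHz.
184.6 MHz mod fs = 37.6 MHz.
37.6 MHz > fs/2 = 24.5 MHz, folds to fs − 37.6 MHz = 11.4 MHz.
31.4 MHz > fs/2 = 24.5 MHz, folds to fs − 31.4 MHz = 17.6 MHz.
129.4 MHz mod fs = 31.4 MHz.
31.4 MHz > fs/2 = 24.5 MHz, folds to fs − 31.4 MHz = 17.6 MHz.
23.4 MHz ≤ fs/2 = 24.5 MHz, passes unchanged.
31.4 MHz and 129.4 MHz both map to 17.6 MHz.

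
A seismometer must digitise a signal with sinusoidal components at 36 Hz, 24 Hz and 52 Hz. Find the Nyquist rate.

104 Hz

Highest-frequency component: 52 Hz.
Nyquist rate = 2 × 52 Hz = 104 Hz.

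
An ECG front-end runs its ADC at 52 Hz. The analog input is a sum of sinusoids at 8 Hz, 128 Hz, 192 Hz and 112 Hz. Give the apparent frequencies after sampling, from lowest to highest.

8 Hz, 16 Hz, 24 Hz

fs/2 = 26 Hz.
8 Hz ≤ fs/2 = 26 Hz, passes unchanged.
128 Hz mod fs = 24 Hz.
24 Hz ≤ fs/2 = 26 Hz, appears at 24 Hz.
192 Hz mod fs = 36 Hz.
36 Hz > fs/2 = 26 Hz, folds to fs − 36 Hz = 16 Hz.
112 Hz mod fs = 8 Hz.
8 Hz ≤ fs/2 = 26 Hz, appears at 8 Hz.
Distinct values: {8 Hz, 16 Hz, 24 Hz}.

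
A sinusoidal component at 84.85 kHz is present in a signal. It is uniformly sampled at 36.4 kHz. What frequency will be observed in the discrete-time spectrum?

12.05 kHz

84.85 kHz mod fs = 12.05 kHz.
12.05 kHz ≤ fs/2 = 18.2 kHz, appears at 12.05 kHz.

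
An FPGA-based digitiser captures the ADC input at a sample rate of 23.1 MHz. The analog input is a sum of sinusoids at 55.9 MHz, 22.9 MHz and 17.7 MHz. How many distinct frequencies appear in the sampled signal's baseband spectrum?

fs/2 = 11.55 MHz.
55.9 MHz mod fs = 9.7 MHz.
9.7 MHz ≤ fs/2 = 11.55 MHz, appears at 9.7 MHz.
22.9 MHz > fs/2 = 11.55 MHz, folds to fs − 22.9 MHz = 0.2 MHz.
17.7 MHz > fs/2 = 11.55 MHz, folds to fs − 17.7 MHz = 5.4 MHz.
Distinct values: {0.2 MHz, 5.4 MHz, 9.7 MHz} → 3.

3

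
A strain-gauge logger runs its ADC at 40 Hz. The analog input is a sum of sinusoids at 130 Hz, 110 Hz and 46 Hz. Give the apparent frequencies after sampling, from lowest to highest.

fs/2 = 20 Hz.
130 Hz mod fs = 10 Hz.
10 Hz ≤ fs/2 = 20 Hz, appears at 10 Hz.
110 Hz mod fs = 30 Hz.
30 Hz > fs/2 = 20 Hz, folds to fs − 30 Hz = 10 Hz.
46 Hz mod fs = 6 Hz.
6 Hz ≤ fs/2 = 20 Hz, appears at 6 Hz.
Distinct values: {6 Hz, 10 Hz}.

6 Hz, 10 Hz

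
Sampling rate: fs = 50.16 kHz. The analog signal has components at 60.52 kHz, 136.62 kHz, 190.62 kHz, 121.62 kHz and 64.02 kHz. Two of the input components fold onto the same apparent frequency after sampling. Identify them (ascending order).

fs/2 = 25.08 kHz.
60.52 kHz mod fs = 10.36 kHz.
10.36 kHz ≤ fs/2 = 25.08 kHz, appears at 10.36 kHz.
136.62 kHz mod fs = 36.3 kHz.
36.3 kHz > fs/2 = 25.08 kHz, folds to fs − 36.3 kHz = 13.86 kHz.
190.62 kHz mod fs = 40.14 kHz.
40.14 kHz > fs/2 = 25.08 kHz, folds to fs − 40.14 kHz = 10.02 kHz.
121.62 kHz mod fs = 21.3 kHz.
21.3 kHz ≤ fs/2 = 25.08 kHz, appears at 21.3 kHz.
64.02 kHz mod fs = 13.86 kHz.
13.86 kHz ≤ fs/2 = 25.08 kHz, appears at 13.86 kHz.
64.02 kHz and 136.62 kHz both map to 13.86 kHz.

64.02 kHz, 136.62 kHz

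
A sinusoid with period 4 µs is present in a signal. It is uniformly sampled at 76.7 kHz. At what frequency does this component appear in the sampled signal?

T = 4 µs → f = 1/T = 250 kHz.
250 kHz mod fs = 19.9 kHz.
19.9 kHz ≤ fs/2 = 38.35 kHz, appears at 19.9 kHz.

19.9 kHz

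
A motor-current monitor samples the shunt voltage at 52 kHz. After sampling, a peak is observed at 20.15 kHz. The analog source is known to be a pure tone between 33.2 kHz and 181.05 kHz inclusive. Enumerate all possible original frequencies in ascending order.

72.15 kHz, 83.85 kHz, 124.15 kHz, 135.85 kHz, 176.15 kHz

Frequencies that alias to 20.15 kHz are k·fs ± 20.15 kHz for integer k ≥ 0.
k=0: 20.15 kHz.
k=1: 31.85 kHz, 72.15 kHz.
k=2: 83.85 kHz, 124.15 kHz.
k=3: 135.85 kHz, 176.15 kHz.
k=4: 187.85 kHz, 228.15 kHz.
Within [33.2 kHz, 181.05 kHz]: 72.15 kHz, 83.85 kHz, 124.15 kHz, 135.85 kHz, 176.15 kHz.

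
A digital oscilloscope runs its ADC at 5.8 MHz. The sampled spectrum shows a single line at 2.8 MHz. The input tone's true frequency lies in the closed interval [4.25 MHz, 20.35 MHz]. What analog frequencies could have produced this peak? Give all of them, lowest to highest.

8.6 MHz, 8.8 MHz, 14.4 MHz, 14.6 MHz, 20.2 MHz

Frequencies that alias to 2.8 MHz are k·fs ± 2.8 MHz for integer k ≥ 0.
k=0: 2.8 MHz.
k=1: 3 MHz, 8.6 MHz.
k=2: 8.8 MHz, 14.4 MHz.
k=3: 14.6 MHz, 20.2 MHz.
k=4: 20.4 MHz, 26 MHz.
Within [4.25 MHz, 20.35 MHz]: 8.6 MHz, 8.8 MHz, 14.4 MHz, 14.6 MHz, 20.2 MHz.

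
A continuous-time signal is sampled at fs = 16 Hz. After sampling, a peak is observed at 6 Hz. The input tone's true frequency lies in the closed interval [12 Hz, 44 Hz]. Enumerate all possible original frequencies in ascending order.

Frequencies that alias to 6 Hz are k·fs ± 6 Hz for integer k ≥ 0.
k=0: 6 Hz.
k=1: 10 Hz, 22 Hz.
k=2: 26 Hz, 38 Hz.
k=3: 42 Hz, 54 Hz.
k=4: 58 Hz, 70 Hz.
Within [12 Hz, 44 Hz]: 22 Hz, 26 Hz, 38 Hz, 42 Hz.

22 Hz, 26 Hz, 38 Hz, 42 Hz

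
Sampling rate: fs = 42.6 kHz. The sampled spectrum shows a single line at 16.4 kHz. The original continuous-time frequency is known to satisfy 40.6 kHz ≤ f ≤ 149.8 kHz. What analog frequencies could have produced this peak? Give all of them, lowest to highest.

59 kHz, 68.8 kHz, 101.6 kHz, 111.4 kHz, 144.2 kHz

Frequencies that alias to 16.4 kHz are k·fs ± 16.4 kHz for integer k ≥ 0.
k=0: 16.4 kHz.
k=1: 26.2 kHz, 59 kHz.
k=2: 68.8 kHz, 101.6 kHz.
k=3: 111.4 kHz, 144.2 kHz.
k=4: 154 kHz, 186.8 kHz.
Within [40.6 kHz, 149.8 kHz]: 59 kHz, 68.8 kHz, 101.6 kHz, 111.4 kHz, 144.2 kHz.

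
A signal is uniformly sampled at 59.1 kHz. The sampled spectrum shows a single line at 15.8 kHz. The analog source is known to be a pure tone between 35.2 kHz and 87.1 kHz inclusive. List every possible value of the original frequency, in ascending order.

Frequencies that alias to 15.8 kHz are k·fs ± 15.8 kHz for integer k ≥ 0.
k=0: 15.8 kHz.
k=1: 43.3 kHz, 74.9 kHz.
k=2: 102.4 kHz, 134 kHz.
Within [35.2 kHz, 87.1 kHz]: 43.3 kHz, 74.9 kHz.

43.3 kHz, 74.9 kHz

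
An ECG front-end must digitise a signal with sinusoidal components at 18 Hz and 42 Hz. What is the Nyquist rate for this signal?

Highest-frequency component: 42 Hz.
Nyquist rate = 2 × 42 Hz = 84 Hz.

84 Hz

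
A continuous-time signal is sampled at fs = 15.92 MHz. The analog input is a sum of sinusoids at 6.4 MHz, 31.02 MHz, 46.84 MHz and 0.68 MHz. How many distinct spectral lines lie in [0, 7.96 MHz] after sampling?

4

fs/2 = 7.96 MHz.
6.4 MHz ≤ fs/2 = 7.96 MHz, passes unchanged.
31.02 MHz mod fs = 15.1 MHz.
15.1 MHz > fs/2 = 7.96 MHz, folds to fs − 15.1 MHz = 0.82 MHz.
46.84 MHz mod fs = 15 MHz.
15 MHz > fs/2 = 7.96 MHz, folds to fs − 15 MHz = 0.92 MHz.
0.68 MHz ≤ fs/2 = 7.96 MHz, passes unchanged.
Distinct values: {0.68 MHz, 0.82 MHz, 0.92 MHz, 6.4 MHz} → 4.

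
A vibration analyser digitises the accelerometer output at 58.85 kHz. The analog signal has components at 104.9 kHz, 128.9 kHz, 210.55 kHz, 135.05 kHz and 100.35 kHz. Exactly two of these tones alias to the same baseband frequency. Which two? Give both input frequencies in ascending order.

100.35 kHz, 135.05 kHz

fs/2 = 29.425 kHz.
104.9 kHz mod fs = 46.05 kHz.
46.05 kHz > fs/2 = 29.425 kHz, folds to fs − 46.05 kHz = 12.8 kHz.
128.9 kHz mod fs = 11.2 kHz.
11.2 kHz ≤ fs/2 = 29.425 kHz, appears at 11.2 kHz.
210.55 kHz mod fs = 34 kHz.
34 kHz > fs/2 = 29.425 kHz, folds to fs − 34 kHz = 24.85 kHz.
135.05 kHz mod fs = 17.35 kHz.
17.35 kHz ≤ fs/2 = 29.425 kHz, appears at 17.35 kHz.
100.35 kHz mod fs = 41.5 kHz.
41.5 kHz > fs/2 = 29.425 kHz, folds to fs − 41.5 kHz = 17.35 kHz.
100.35 kHz and 135.05 kHz both map to 17.35 kHz.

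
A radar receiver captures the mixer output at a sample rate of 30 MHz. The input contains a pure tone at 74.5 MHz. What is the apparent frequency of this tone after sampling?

14.5 MHz

74.5 MHz mod fs = 14.5 MHz.
14.5 MHz ≤ fs/2 = 15 MHz, appears at 14.5 MHz.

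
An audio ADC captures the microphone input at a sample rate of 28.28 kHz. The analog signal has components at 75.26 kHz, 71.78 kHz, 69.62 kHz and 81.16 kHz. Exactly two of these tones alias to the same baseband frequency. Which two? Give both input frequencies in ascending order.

fs/2 = 14.14 kHz.
75.26 kHz mod fs = 18.7 kHz.
18.7 kHz > fs/2 = 14.14 kHz, folds to fs − 18.7 kHz = 9.58 kHz.
71.78 kHz mod fs = 15.22 kHz.
15.22 kHz > fs/2 = 14.14 kHz, folds to fs − 15.22 kHz = 13.06 kHz.
69.62 kHz mod fs = 13.06 kHz.
13.06 kHz ≤ fs/2 = 14.14 kHz, appears at 13.06 kHz.
81.16 kHz mod fs = 24.6 kHz.
24.6 kHz > fs/2 = 14.14 kHz, folds to fs − 24.6 kHz = 3.68 kHz.
69.62 kHz and 71.78 kHz both map to 13.06 kHz.

69.62 kHz, 71.78 kHz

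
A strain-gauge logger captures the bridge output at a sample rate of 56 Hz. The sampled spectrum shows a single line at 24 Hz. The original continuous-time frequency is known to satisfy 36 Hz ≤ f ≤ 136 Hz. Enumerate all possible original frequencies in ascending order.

Frequencies that alias to 24 Hz are k·fs ± 24 Hz for integer k ≥ 0.
k=0: 24 Hz.
k=1: 32 Hz, 80 Hz.
k=2: 88 Hz, 136 Hz.
k=3: 144 Hz, 192 Hz.
Within [36 Hz, 136 Hz]: 80 Hz, 88 Hz, 136 Hz.

80 Hz, 88 Hz, 136 Hz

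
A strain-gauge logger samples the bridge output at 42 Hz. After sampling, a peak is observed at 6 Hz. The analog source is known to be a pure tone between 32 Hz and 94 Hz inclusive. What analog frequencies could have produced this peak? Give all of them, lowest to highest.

Frequencies that alias to 6 Hz are k·fs ± 6 Hz for integer k ≥ 0.
k=0: 6 Hz.
k=1: 36 Hz, 48 Hz.
k=2: 78 Hz, 90 Hz.
k=3: 120 Hz, 132 Hz.
Within [32 Hz, 94 Hz]: 36 Hz, 48 Hz, 78 Hz, 90 Hz.

36 Hz, 48 Hz, 78 Hz, 90 Hz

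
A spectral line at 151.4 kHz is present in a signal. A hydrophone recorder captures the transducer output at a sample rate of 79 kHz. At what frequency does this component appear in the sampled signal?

151.4 kHz mod fs = 72.4 kHz.
72.4 kHz > fs/2 = 39.5 kHz, folds to fs − 72.4 kHz = 6.6 kHz.

6.6 kHz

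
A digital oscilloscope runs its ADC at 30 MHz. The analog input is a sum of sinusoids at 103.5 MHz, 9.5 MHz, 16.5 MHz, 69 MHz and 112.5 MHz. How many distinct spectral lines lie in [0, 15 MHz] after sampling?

fs/2 = 15 MHz.
103.5 MHz mod fs = 13.5 MHz.
13.5 MHz ≤ fs/2 = 15 MHz, appears at 13.5 MHz.
9.5 MHz ≤ fs/2 = 15 MHz, passes unchanged.
16.5 MHz > fs/2 = 15 MHz, folds to fs − 16.5 MHz = 13.5 MHz.
69 MHz mod fs = 9 MHz.
9 MHz ≤ fs/2 = 15 MHz, appears at 9 MHz.
112.5 MHz mod fs = 22.5 MHz.
22.5 MHz > fs/2 = 15 MHz, folds to fs − 22.5 MHz = 7.5 MHz.
Distinct values: {7.5 MHz, 9 MHz, 9.5 MHz, 13.5 MHz} → 4.

4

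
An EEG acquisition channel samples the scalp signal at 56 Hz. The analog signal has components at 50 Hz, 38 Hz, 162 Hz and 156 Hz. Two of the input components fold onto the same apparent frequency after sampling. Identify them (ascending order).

fs/2 = 28 Hz.
50 Hz > fs/2 = 28 Hz, folds to fs − 50 Hz = 6 Hz.
38 Hz > fs/2 = 28 Hz, folds to fs − 38 Hz = 18 Hz.
162 Hz mod fs = 50 Hz.
50 Hz > fs/2 = 28 Hz, folds to fs − 50 Hz = 6 Hz.
156 Hz mod fs = 44 Hz.
44 Hz > fs/2 = 28 Hz, folds to fs − 44 Hz = 12 Hz.
50 Hz and 162 Hz both map to 6 Hz.

50 Hz, 162 Hz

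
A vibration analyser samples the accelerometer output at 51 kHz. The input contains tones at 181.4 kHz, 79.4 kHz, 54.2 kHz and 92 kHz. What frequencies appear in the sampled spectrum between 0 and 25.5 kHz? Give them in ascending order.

fs/2 = 25.5 kHz.
181.4 kHz mod fs = 28.4 kHz.
28.4 kHz > fs/2 = 25.5 kHz, folds to fs − 28.4 kHz = 22.6 kHz.
79.4 kHz mod fs = 28.4 kHz.
28.4 kHz > fs/2 = 25.5 kHz, folds to fs − 28.4 kHz = 22.6 kHz.
54.2 kHz mod fs = 3.2 kHz.
3.2 kHz ≤ fs/2 = 25.5 kHz, appears at 3.2 kHz.
92 kHz mod fs = 41 kHz.
41 kHz > fs/2 = 25.5 kHz, folds to fs − 41 kHz = 10 kHz.
Distinct values: {3.2 kHz, 10 kHz, 22.6 kHz}.

3.2 kHz, 10 kHz, 22.6 kHz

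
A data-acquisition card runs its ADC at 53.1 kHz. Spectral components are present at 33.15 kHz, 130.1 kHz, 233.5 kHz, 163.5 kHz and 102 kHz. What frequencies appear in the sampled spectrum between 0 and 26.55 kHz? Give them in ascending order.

4.2 kHz, 19.95 kHz, 21.1 kHz, 23.9 kHz

fs/2 = 26.55 kHz.
33.15 kHz > fs/2 = 26.55 kHz, folds to fs − 33.15 kHz = 19.95 kHz.
130.1 kHz mod fs = 23.9 kHz.
23.9 kHz ≤ fs/2 = 26.55 kHz, appears at 23.9 kHz.
233.5 kHz mod fs = 21.1 kHz.
21.1 kHz ≤ fs/2 = 26.55 kHz, appears at 21.1 kHz.
163.5 kHz mod fs = 4.2 kHz.
4.2 kHz ≤ fs/2 = 26.55 kHz, appears at 4.2 kHz.
102 kHz mod fs = 48.9 kHz.
48.9 kHz > fs/2 = 26.55 kHz, folds to fs − 48.9 kHz = 4.2 kHz.
Distinct values: {4.2 kHz, 19.95 kHz, 21.1 kHz, 23.9 kHz}.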